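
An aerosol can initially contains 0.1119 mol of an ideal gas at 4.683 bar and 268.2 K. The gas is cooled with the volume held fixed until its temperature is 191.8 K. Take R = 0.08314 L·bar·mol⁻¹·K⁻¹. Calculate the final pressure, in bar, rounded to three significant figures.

From PV = nRT: V₁ = nRT₁/P₁ = 0.5328 L.
V constant ⇒ P ∝ T: V₂ = V₁; P₂ = P₁·(T₂/T₁) = 3.349 bar.

P₂ ≈ 3.35 bar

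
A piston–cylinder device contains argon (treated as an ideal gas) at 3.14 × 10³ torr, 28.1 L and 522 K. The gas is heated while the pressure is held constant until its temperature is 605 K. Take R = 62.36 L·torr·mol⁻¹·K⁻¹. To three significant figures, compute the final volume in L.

V₂ ≈ 32.6 L

Isobaric, so V/T is constant: P₂ = P₁; V₂ = V₁·(T₂/T₁) = 32.57 L.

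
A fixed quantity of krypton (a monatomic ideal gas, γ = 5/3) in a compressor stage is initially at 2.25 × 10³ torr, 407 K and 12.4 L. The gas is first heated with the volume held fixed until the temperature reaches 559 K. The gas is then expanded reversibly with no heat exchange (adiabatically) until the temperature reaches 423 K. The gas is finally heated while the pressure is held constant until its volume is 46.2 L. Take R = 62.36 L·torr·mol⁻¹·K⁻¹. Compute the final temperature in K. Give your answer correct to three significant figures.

V constant ⇒ P ∝ T: V₂ = V₁; P₂ = P₁·(T₂/T₁) = 3090 torr.
Adiabatic (γ = 5/3), T V^(γ−1) and P V^γ constant: P₃ = P₂·(T₃/T₂)^(γ/(γ−1)) = 1539 torr; V₃ = V₂·(T₂/T₃)^(1/(γ−1)) = 18.84 L.
P constant ⇒ V ∝ T: P₄ = P₃; T₄ = T₃·(V₄/V₃) = 1037 K.

T₄ ≈ 1.04e+03 K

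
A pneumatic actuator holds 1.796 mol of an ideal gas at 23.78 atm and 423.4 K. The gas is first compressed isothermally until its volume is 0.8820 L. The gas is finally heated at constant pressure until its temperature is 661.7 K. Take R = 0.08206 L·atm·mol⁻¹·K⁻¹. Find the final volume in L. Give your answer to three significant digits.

From PV = nRT: V₁ = nRT₁/P₁ = 2.624 L.
Isothermal, so P V is constant: T₂ = T₁; P₂ = P₁·(V₁/V₂) = 70.75 atm.
Isobaric, so V/T is constant: P₃ = P₂; V₃ = V₂·(T₃/T₂) = 1.378 L.

V₃ ≈ 1.38 L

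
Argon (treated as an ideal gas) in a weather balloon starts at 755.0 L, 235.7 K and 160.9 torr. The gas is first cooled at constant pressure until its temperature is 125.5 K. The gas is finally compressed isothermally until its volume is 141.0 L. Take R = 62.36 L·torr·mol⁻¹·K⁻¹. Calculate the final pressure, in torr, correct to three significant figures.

P₃ ≈ 459 torr

Isobaric, so V/T is constant: P₂ = P₁; V₂ = V₁·(T₂/T₁) = 402.0 L.
Isothermal, so P V is constant: T₃ = T₂; P₃ = P₂·(V₂/V₃) = 458.7 torr.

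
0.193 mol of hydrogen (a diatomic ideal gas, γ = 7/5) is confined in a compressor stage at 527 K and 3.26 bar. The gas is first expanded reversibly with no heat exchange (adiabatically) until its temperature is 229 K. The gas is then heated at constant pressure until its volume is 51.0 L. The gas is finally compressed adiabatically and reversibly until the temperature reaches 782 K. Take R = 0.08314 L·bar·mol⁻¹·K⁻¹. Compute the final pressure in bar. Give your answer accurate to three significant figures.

P₄ ≈ 0.566 bar

From PV = nRT: V₁ = nRT₁/P₁ = 2.594 L.
Adiabatic (γ = 7/5), T V^(γ−1) and P V^γ constant: P₂ = P₁·(T₂/T₁)^(γ/(γ−1)) = 0.1763 bar; V₂ = V₁·(T₁/T₂)^(1/(γ−1)) = 20.84 L.
Isobaric, so V/T is constant: P₃ = P₂; T₃ = T₂·(V₃/V₂) = 560.4 K.
Adiabatic (γ = 7/5), T V^(γ−1) and P V^γ constant: P₄ = P₃·(T₄/T₃)^(γ/(γ−1)) = 0.5659 bar; V₄ = V₃·(T₃/T₄)^(1/(γ−1)) = 22.17 L.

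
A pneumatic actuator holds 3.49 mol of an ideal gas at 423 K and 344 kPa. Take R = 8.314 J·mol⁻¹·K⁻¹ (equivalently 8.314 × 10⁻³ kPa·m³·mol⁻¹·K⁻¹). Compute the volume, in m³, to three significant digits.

V ≈ 0.0357 m³

PV = nRT ⇒ V = nRT/P = (3.49 × 8.314 × 10⁻³ × 423) / 344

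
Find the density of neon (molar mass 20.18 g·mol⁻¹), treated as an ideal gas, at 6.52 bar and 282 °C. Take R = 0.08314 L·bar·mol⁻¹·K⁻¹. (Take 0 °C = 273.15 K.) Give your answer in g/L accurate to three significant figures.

ρ ≈ 2.85 g/L

ρ = PM/(RT) = (6.52 × 20.18) / (0.08314 × 555.1)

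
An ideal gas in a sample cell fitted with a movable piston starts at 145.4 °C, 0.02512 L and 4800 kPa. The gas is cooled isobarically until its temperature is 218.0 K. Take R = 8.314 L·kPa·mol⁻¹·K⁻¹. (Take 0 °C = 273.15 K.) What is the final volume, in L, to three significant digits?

V₂ ≈ 0.0131 L

Convert: T₁ = 418.5 K.
P constant ⇒ V ∝ T: P₂ = P₁; V₂ = V₁·(T₂/T₁) = 0.01308 L.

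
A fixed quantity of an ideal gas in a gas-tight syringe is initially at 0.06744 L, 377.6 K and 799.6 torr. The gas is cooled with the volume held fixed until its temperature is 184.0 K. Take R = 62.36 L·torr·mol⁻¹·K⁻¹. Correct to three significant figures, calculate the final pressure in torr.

V constant ⇒ P ∝ T: V₂ = V₁; P₂ = P₁·(T₂/T₁) = 389.6 torr.

P₂ ≈ 390 torr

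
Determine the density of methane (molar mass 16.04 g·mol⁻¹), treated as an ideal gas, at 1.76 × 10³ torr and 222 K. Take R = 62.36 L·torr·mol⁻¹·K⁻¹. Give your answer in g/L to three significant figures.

ρ ≈ 2.04 g/L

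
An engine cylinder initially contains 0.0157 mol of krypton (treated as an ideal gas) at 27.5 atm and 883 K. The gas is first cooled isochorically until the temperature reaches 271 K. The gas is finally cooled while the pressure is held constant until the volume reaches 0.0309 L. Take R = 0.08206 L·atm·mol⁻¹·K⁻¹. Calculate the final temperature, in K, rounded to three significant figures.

T₃ ≈ 202 K

From PV = nRT: V₁ = nRT₁/P₁ = 0.04137 L.
Isochoric, so P/T is constant: V₂ = V₁; P₂ = P₁·(T₂/T₁) = 8.440 atm.
P constant ⇒ V ∝ T: P₃ = P₂; T₃ = T₂·(V₃/V₂) = 202.4 K.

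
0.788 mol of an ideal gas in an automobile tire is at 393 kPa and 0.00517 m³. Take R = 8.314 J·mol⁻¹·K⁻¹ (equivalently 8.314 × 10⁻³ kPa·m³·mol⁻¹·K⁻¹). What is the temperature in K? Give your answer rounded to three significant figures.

T ≈ 310 K

PV = nRT ⇒ T = PV/(nR) = (393 × 0.00517) / (0.788 × 8.314 × 10⁻³)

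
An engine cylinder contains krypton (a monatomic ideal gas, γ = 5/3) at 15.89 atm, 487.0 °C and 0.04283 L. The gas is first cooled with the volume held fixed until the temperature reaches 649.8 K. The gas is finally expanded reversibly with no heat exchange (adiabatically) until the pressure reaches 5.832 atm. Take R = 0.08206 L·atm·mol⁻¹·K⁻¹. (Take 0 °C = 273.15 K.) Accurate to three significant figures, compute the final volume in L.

Convert: T₁ = 760.1 K.
V constant ⇒ P ∝ T: V₂ = V₁; P₂ = P₁·(T₂/T₁) = 13.58 atm.
Adiabatic (γ = 5/3), T V^(γ−1) and P V^γ constant: T₃ = T₂·(P₃/P₂)^((γ−1)/γ) = 463.3 K; V₃ = V₂·(P₂/P₃)^(1/γ) = 0.07113 L.

V₃ ≈ 0.0711 L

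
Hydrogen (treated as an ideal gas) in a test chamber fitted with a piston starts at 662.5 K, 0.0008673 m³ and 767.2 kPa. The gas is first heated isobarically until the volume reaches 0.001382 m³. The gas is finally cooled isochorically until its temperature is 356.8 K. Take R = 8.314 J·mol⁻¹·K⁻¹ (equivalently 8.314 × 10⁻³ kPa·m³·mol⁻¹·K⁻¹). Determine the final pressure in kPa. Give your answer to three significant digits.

Isobaric, so V/T is constant: P₂ = P₁; T₂ = T₁·(V₂/V₁) = 1056 K.
V constant ⇒ P ∝ T: V₃ = V₂; P₃ = P₂·(T₃/T₂) = 259.3 kPa.

P₃ ≈ 259 kPa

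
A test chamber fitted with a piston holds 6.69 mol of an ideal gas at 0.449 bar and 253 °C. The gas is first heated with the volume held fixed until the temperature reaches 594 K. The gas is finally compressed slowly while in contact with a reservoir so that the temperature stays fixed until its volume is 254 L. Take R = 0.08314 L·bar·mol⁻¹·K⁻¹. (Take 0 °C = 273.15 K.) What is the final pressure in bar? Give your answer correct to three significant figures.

P₃ ≈ 1.30 bar

Convert: T₁ = 526.1 K.
From PV = nRT: V₁ = nRT₁/P₁ = 651.8 L.
V constant ⇒ P ∝ T: V₂ = V₁; P₂ = P₁·(T₂/T₁) = 0.5069 bar.
Isothermal, so P V is constant: T₃ = T₂; P₃ = P₂·(V₂/V₃) = 1.301 bar.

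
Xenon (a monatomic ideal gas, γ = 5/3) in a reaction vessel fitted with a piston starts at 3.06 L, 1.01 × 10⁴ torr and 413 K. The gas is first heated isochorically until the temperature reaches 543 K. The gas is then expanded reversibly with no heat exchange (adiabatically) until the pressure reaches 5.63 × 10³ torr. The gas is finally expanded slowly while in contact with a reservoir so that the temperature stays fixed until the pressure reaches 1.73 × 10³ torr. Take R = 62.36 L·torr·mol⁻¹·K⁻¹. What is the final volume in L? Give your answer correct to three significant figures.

V₄ ≈ 16.7 L

V constant ⇒ P ∝ T: V₂ = V₁; P₂ = P₁·(T₂/T₁) = 1.328e+04 torr.
Reversible adiabatic, γ = 5/3: T₃ = T₂·(P₃/P₂)^((γ−1)/γ) = 385.2 K; V₃ = V₂·(P₂/P₃)^(1/γ) = 5.121 L.
T constant ⇒ Boyle's law P V = const: T₄ = T₃; V₄ = V₃·(P₃/P₄) = 16.66 L.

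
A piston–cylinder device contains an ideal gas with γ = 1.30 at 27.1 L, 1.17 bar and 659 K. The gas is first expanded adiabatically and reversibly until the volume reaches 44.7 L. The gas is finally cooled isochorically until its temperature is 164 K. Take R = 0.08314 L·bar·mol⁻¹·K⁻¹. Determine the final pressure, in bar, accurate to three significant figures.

P₃ ≈ 0.177 bar

Adiabatic (γ = 1.30), T V^(γ−1) and P V^γ constant: T₂ = T₁·(V₁/V₂)^(γ−1) = 567.1 K; P₂ = P₁·(V₁/V₂)^γ = 0.6104 bar.
V constant ⇒ P ∝ T: V₃ = V₂; P₃ = P₂·(T₃/T₂) = 0.1765 bar.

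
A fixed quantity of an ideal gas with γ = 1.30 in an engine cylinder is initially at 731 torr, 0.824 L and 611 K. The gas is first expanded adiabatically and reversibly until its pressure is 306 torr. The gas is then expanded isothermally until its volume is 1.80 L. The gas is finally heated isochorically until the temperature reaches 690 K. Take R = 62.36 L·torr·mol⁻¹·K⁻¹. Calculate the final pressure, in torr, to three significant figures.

Reversible adiabatic, γ = 1.30: T₂ = T₁·(P₂/P₁)^((γ−1)/γ) = 499.8 K; V₂ = V₁·(P₁/P₂)^(1/γ) = 1.610 L.
T constant ⇒ Boyle's law P V = const: T₃ = T₂; P₃ = P₂·(V₂/V₃) = 273.7 torr.
Isochoric, so P/T is constant: V₄ = V₃; P₄ = P₃·(T₄/T₃) = 377.9 torr.

P₄ ≈ 378 torr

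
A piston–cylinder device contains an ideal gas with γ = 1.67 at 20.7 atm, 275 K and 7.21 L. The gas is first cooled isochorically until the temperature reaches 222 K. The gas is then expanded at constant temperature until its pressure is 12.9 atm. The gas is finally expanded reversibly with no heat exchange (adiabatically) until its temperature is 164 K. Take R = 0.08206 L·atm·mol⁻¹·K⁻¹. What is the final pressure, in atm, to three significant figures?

Isochoric, so P/T is constant: V₂ = V₁; P₂ = P₁·(T₂/T₁) = 16.71 atm.
T constant ⇒ Boyle's law P V = const: T₃ = T₂; V₃ = V₂·(P₂/P₃) = 9.340 L.
Reversible adiabatic, γ = 1.67: P₄ = P₃·(T₄/T₃)^(γ/(γ−1)) = 6.065 atm; V₄ = V₃·(T₃/T₄)^(1/(γ−1)) = 14.68 L.

P₄ ≈ 6.06 atm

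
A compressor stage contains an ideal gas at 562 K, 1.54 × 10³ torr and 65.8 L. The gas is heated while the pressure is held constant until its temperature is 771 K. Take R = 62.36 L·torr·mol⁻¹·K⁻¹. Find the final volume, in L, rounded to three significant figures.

V₂ ≈ 90.3 L

P constant ⇒ V ∝ T: P₂ = P₁; V₂ = V₁·(T₂/T₁) = 90.27 L.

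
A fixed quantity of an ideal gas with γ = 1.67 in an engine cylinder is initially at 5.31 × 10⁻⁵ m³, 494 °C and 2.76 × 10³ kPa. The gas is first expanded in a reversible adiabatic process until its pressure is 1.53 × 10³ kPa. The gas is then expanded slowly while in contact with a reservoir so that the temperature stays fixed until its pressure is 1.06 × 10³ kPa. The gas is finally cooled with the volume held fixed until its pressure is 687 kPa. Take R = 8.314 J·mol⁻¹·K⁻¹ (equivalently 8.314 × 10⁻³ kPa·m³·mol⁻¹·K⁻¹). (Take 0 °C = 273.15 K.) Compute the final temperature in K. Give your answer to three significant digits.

T₄ ≈ 392 K

Convert: T₁ = 767.1 K.
Reversible adiabatic, γ = 1.67: T₂ = T₁·(P₂/P₁)^((γ−1)/γ) = 605.5 K; V₂ = V₁·(P₁/P₂)^(1/γ) = 7.560e-05 m³.
Isothermal, so P V is constant: T₃ = T₂; V₃ = V₂·(P₂/P₃) = 0.0001091 m³.
Isochoric, so P/T is constant: V₄ = V₃; T₄ = T₃·(P₄/P₃) = 392.4 K.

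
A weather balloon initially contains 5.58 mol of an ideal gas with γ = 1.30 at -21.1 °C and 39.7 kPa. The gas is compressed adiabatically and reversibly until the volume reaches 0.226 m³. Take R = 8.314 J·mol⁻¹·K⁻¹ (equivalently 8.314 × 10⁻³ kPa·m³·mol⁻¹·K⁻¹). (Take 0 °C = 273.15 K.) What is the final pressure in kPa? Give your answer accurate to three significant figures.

P₂ ≈ 56.0 kPa

Convert: T₁ = 252.0 K.
From PV = nRT: V₁ = nRT₁/P₁ = 0.2945 m³.
Reversible adiabatic, γ = 1.30: T₂ = T₁·(V₁/V₂)^(γ−1) = 272.9 K; P₂ = P₁·(V₁/V₂)^γ = 56.02 kPa.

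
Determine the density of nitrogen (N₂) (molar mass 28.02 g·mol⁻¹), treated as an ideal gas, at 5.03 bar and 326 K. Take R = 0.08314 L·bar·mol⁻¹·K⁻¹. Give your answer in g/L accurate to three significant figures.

ρ ≈ 5.20 g/L

ρ = PM/(RT) = (5.03 × 28.02) / (0.08314 × 326.0)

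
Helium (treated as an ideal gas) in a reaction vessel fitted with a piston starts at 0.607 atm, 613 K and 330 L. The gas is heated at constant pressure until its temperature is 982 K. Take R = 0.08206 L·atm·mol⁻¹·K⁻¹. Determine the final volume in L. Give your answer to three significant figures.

V₂ ≈ 529 L

P constant ⇒ V ∝ T: P₂ = P₁; V₂ = V₁·(T₂/T₁) = 528.6 L.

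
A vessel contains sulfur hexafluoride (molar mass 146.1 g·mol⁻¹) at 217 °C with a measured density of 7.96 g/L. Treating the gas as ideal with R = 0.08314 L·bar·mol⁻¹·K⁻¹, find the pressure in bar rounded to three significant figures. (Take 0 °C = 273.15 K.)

P ≈ 2.22 bar

ρ = PM/(RT) ⇒ P = ρRT/M = (7.96 × 0.08314 × 490.1) / 146.1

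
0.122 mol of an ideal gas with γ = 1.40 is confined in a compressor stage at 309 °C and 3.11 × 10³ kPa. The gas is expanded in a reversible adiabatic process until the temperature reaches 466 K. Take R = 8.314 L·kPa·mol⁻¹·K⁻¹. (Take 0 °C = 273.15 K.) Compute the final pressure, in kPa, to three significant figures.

Convert: T₁ = 582.1 K.
From PV = nRT: V₁ = nRT₁/P₁ = 0.1899 L.
Reversible adiabatic, γ = 1.40: P₂ = P₁·(T₂/T₁)^(γ/(γ−1)) = 1427 kPa; V₂ = V₁·(T₁/T₂)^(1/(γ−1)) = 0.3312 L.

P₂ ≈ 1.43e+03 kPa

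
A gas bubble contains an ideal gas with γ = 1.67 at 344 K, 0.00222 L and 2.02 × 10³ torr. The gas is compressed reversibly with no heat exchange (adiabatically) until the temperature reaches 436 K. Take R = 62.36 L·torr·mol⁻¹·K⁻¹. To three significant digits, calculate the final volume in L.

V₂ ≈ 0.00156 L

Adiabatic (γ = 1.67), T V^(γ−1) and P V^γ constant: P₂ = P₁·(T₂/T₁)^(γ/(γ−1)) = 3647 torr; V₂ = V₁·(T₁/T₂)^(1/(γ−1)) = 0.001559 L.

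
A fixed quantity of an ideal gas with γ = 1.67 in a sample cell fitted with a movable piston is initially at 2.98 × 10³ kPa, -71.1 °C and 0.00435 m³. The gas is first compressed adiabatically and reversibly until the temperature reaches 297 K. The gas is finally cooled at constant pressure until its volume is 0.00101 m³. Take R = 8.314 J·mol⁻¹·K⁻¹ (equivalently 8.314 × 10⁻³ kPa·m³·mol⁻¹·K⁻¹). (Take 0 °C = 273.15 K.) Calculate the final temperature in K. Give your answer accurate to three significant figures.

T₃ ≈ 123 K

Convert: T₁ = 202.0 K.
Adiabatic (γ = 1.67), T V^(γ−1) and P V^γ constant: P₂ = P₁·(T₂/T₁)^(γ/(γ−1)) = 7784 kPa; V₂ = V₁·(T₁/T₂)^(1/(γ−1)) = 0.002448 m³.
P constant ⇒ V ∝ T: P₃ = P₂; T₃ = T₂·(V₃/V₂) = 122.5 K.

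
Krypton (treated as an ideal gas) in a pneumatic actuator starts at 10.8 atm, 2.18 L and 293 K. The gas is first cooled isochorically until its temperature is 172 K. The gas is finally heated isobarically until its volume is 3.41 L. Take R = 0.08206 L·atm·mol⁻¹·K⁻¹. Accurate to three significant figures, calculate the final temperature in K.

T₃ ≈ 269 K

V constant ⇒ P ∝ T: V₂ = V₁; P₂ = P₁·(T₂/T₁) = 6.340 atm.
P constant ⇒ V ∝ T: P₃ = P₂; T₃ = T₂·(V₃/V₂) = 269.0 K.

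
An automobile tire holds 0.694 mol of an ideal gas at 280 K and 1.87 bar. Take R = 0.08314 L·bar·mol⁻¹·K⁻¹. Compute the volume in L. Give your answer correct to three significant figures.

V ≈ 8.64 L

PV = nRT ⇒ V = nRT/P = (0.694 × 0.08314 × 280) / 1.87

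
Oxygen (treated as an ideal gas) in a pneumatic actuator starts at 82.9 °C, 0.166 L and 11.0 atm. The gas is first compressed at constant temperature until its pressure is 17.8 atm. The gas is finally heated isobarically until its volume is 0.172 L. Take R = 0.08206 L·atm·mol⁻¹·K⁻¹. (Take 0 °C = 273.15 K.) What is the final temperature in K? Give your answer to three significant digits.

T₃ ≈ 597 K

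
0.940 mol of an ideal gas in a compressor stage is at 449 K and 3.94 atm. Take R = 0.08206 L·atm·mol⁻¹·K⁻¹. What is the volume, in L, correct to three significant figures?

PV = nRT ⇒ V = nRT/P = (0.940 × 0.08206 × 449) / 3.94

V ≈ 8.79 L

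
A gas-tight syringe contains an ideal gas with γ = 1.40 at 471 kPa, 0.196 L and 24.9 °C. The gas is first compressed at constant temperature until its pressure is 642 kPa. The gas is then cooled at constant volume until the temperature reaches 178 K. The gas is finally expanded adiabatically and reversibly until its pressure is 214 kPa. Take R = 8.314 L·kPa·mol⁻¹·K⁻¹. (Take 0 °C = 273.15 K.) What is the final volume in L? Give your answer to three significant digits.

Convert: T₁ = 298.0 K.
Isothermal, so P V is constant: T₂ = T₁; V₂ = V₁·(P₁/P₂) = 0.1438 L.
Isochoric, so P/T is constant: V₃ = V₂; P₃ = P₂·(T₃/T₂) = 383.4 kPa.
Reversible adiabatic, γ = 1.40: T₄ = T₃·(P₄/P₃)^((γ−1)/γ) = 150.7 K; V₄ = V₃·(P₃/P₄)^(1/γ) = 0.2181 L.

V₄ ≈ 0.218 L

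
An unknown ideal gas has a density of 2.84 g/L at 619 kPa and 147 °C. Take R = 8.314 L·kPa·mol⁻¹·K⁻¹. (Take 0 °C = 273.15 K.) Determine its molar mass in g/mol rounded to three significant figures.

M ≈ 16.0 g/mol

ρ = PM/(RT) ⇒ M = ρRT/P = (2.84 × 8.314 × 420.1) / 619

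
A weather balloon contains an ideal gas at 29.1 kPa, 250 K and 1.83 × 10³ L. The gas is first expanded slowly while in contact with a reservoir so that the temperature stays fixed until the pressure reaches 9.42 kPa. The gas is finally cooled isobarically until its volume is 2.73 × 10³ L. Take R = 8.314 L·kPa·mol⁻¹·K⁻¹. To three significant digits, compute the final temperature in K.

T₃ ≈ 121 K

T constant ⇒ Boyle's law P V = const: T₂ = T₁; V₂ = V₁·(P₁/P₂) = 5653 L.
P constant ⇒ V ∝ T: P₃ = P₂; T₃ = T₂·(V₃/V₂) = 120.7 K.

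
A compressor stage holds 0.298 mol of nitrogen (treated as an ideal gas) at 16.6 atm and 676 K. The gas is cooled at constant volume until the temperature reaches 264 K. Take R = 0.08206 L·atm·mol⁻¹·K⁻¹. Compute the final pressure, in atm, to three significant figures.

P₂ ≈ 6.48 atm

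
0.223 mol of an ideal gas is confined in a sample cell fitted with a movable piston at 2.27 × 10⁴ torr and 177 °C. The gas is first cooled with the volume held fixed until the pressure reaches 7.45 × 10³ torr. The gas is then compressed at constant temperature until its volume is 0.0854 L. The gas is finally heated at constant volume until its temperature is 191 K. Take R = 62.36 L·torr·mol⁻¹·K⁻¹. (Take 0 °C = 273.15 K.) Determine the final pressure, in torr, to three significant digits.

Convert: T₁ = 450.1 K.
From PV = nRT: V₁ = nRT₁/P₁ = 0.2758 L.
V constant ⇒ P ∝ T: V₂ = V₁; T₂ = T₁·(P₂/P₁) = 147.7 K.
T constant ⇒ Boyle's law P V = const: T₃ = T₂; P₃ = P₂·(V₂/V₃) = 2.406e+04 torr.
Isochoric, so P/T is constant: V₄ = V₃; P₄ = P₃·(T₄/T₃) = 3.110e+04 torr.

P₄ ≈ 3.11e+04 torr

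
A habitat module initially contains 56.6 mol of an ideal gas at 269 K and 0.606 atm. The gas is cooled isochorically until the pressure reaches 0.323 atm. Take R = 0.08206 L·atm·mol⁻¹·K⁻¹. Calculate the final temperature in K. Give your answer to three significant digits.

From PV = nRT: V₁ = nRT₁/P₁ = 2062 L.
V constant ⇒ P ∝ T: V₂ = V₁; T₂ = T₁·(P₂/P₁) = 143.4 K.

T₂ ≈ 143 K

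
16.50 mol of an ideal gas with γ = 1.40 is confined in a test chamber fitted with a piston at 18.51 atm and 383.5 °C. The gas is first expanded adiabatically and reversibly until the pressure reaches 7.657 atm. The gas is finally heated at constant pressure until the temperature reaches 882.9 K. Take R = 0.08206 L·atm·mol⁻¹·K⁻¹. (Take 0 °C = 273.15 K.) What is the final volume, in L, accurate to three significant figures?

Convert: T₁ = 656.6 K.
From PV = nRT: V₁ = nRT₁/P₁ = 48.03 L.
Adiabatic (γ = 1.40), T V^(γ−1) and P V^γ constant: T₂ = T₁·(P₂/P₁)^((γ−1)/γ) = 510.3 K; V₂ = V₁·(P₁/P₂)^(1/γ) = 90.23 L.
P constant ⇒ V ∝ T: P₃ = P₂; V₃ = V₂·(T₃/T₂) = 156.1 L.

V₃ ≈ 156 L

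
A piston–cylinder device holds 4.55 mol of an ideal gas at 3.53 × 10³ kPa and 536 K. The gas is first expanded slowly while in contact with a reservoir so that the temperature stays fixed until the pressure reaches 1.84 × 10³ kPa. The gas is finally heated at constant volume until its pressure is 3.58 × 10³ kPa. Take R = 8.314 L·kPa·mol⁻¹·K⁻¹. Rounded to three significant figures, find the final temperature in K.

T₃ ≈ 1.04e+03 K

From PV = nRT: V₁ = nRT₁/P₁ = 5.744 L.
T constant ⇒ Boyle's law P V = const: T₂ = T₁; V₂ = V₁·(P₁/P₂) = 11.02 L.
V constant ⇒ P ∝ T: V₃ = V₂; T₃ = T₂·(P₃/P₂) = 1043 K.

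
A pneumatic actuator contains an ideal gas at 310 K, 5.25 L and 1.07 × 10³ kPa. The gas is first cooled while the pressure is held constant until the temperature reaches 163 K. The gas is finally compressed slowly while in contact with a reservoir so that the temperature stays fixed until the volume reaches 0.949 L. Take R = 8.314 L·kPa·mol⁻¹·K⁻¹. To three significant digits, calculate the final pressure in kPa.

P₃ ≈ 3.11e+03 kPa

P constant ⇒ V ∝ T: P₂ = P₁; V₂ = V₁·(T₂/T₁) = 2.760 L.
T constant ⇒ Boyle's law P V = const: T₃ = T₂; P₃ = P₂·(V₂/V₃) = 3112 kPa.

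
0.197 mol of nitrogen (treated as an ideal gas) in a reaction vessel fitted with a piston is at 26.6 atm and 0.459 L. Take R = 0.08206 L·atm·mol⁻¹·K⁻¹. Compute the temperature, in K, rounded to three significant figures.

T ≈ 755 K

PV = nRT ⇒ T = PV/(nR) = (26.6 × 0.459) / (0.197 × 0.08206)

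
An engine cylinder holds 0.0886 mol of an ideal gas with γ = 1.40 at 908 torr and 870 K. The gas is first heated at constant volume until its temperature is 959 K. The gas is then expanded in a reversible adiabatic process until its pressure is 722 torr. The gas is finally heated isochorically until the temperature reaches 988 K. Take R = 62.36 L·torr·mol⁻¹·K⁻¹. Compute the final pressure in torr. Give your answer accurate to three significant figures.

From PV = nRT: V₁ = nRT₁/P₁ = 5.294 L.
V constant ⇒ P ∝ T: V₂ = V₁; P₂ = P₁·(T₂/T₁) = 1001 torr.
Adiabatic (γ = 1.40), T V^(γ−1) and P V^γ constant: T₃ = T₂·(P₃/P₂)^((γ−1)/γ) = 873.6 K; V₃ = V₂·(P₂/P₃)^(1/γ) = 6.685 L.
V constant ⇒ P ∝ T: V₄ = V₃; P₄ = P₃·(T₄/T₃) = 816.6 torr.

P₄ ≈ 817 torr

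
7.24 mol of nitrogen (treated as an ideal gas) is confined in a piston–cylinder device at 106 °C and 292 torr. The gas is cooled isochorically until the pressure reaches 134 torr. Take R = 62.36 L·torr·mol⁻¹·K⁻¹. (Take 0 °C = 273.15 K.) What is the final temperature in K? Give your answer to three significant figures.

Convert: T₁ = 379.1 K.
From PV = nRT: V₁ = nRT₁/P₁ = 586.2 L.
Isochoric, so P/T is constant: V₂ = V₁; T₂ = T₁·(P₂/P₁) = 174.0 K.

T₂ ≈ 174 K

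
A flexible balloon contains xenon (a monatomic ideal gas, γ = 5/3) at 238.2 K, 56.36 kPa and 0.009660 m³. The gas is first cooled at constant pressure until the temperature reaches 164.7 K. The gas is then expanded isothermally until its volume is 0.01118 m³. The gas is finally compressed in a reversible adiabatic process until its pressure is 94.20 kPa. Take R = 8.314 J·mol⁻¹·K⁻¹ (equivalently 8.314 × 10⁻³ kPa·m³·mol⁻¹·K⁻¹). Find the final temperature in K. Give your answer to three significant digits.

T₄ ≈ 249 K

Isobaric, so V/T is constant: P₂ = P₁; V₂ = V₁·(T₂/T₁) = 0.006679 m³.
T constant ⇒ Boyle's law P V = const: T₃ = T₂; P₃ = P₂·(V₂/V₃) = 33.67 kPa.
Adiabatic (γ = 5/3), T V^(γ−1) and P V^γ constant: T₄ = T₃·(P₄/P₃)^((γ−1)/γ) = 248.5 K; V₄ = V₃·(P₃/P₄)^(1/γ) = 0.006031 m³.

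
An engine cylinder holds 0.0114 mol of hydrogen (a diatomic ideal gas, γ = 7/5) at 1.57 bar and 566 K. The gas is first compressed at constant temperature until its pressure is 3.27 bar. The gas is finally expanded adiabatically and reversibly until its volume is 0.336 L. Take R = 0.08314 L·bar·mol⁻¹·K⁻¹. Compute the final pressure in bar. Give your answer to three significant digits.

P₃ ≈ 1.20 bar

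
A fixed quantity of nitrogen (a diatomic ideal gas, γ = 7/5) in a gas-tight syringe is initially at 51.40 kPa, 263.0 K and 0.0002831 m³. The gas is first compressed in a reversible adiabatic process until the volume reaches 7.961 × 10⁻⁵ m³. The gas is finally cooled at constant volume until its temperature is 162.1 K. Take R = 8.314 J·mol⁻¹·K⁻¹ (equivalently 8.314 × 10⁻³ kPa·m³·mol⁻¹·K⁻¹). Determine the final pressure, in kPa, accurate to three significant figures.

P₃ ≈ 113 kPa

Adiabatic (γ = 7/5), T V^(γ−1) and P V^γ constant: T₂ = T₁·(V₁/V₂)^(γ−1) = 436.9 K; P₂ = P₁·(V₁/V₂)^γ = 303.6 kPa.
V constant ⇒ P ∝ T: V₃ = V₂; P₃ = P₂·(T₃/T₂) = 112.7 kPa.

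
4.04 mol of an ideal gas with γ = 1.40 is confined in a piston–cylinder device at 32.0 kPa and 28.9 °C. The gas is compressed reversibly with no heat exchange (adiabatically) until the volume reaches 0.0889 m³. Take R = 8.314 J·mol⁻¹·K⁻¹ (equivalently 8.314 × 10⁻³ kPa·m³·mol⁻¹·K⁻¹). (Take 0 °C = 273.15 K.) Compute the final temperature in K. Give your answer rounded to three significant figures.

Convert: T₁ = 302.0 K.
From PV = nRT: V₁ = nRT₁/P₁ = 0.3170 m³.
Adiabatic (γ = 1.40), T V^(γ−1) and P V^γ constant: T₂ = T₁·(V₁/V₂)^(γ−1) = 502.3 K; P₂ = P₁·(V₁/V₂)^γ = 189.8 kPa.

T₂ ≈ 502 K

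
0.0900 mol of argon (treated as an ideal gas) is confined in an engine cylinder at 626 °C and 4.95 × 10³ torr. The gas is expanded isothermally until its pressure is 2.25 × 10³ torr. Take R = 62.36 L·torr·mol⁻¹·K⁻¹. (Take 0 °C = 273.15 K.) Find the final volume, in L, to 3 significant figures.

Convert: T₁ = 899.1 K.
From PV = nRT: V₁ = nRT₁/P₁ = 1.019 L.
Isothermal, so P V is constant: T₂ = T₁; V₂ = V₁·(P₁/P₂) = 2.243 L.

V₂ ≈ 2.24 L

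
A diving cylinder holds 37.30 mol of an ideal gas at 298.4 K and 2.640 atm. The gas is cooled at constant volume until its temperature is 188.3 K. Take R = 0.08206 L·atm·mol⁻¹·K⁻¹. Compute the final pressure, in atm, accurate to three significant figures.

P₂ ≈ 1.67 atm

From PV = nRT: V₁ = nRT₁/P₁ = 346.0 L.
Isochoric, so P/T is constant: V₂ = V₁; P₂ = P₁·(T₂/T₁) = 1.666 atm.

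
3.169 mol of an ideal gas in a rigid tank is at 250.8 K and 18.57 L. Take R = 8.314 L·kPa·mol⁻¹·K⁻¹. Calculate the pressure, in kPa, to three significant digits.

P ≈ 356 kPa

PV = nRT ⇒ P = nRT/V = (3.169 × 8.314 × 250.8) / 18.57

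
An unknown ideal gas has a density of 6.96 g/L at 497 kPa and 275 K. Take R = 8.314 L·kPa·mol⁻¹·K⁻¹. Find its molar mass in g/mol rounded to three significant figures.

ρ = PM/(RT) ⇒ M = ρRT/P = (6.96 × 8.314 × 275.0) / 497

M ≈ 32.0 g/mol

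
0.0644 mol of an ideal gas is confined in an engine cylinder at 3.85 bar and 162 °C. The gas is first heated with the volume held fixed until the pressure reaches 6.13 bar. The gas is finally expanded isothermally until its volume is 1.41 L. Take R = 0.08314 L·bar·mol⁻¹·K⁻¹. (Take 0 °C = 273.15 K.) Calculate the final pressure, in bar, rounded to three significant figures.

P₃ ≈ 2.63 bar

Convert: T₁ = 435.1 K.
From PV = nRT: V₁ = nRT₁/P₁ = 0.6052 L.
V constant ⇒ P ∝ T: V₂ = V₁; T₂ = T₁·(P₂/P₁) = 692.8 K.
T constant ⇒ Boyle's law P V = const: T₃ = T₂; P₃ = P₂·(V₂/V₃) = 2.631 bar.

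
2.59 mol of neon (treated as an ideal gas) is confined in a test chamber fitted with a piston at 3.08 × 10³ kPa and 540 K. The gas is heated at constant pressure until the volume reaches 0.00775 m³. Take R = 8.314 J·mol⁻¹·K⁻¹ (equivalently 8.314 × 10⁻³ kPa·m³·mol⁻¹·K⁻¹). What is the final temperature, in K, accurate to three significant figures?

From PV = nRT: V₁ = nRT₁/P₁ = 0.003775 m³.
Isobaric, so V/T is constant: P₂ = P₁; T₂ = T₁·(V₂/V₁) = 1109 K.

T₂ ≈ 1.11e+03 K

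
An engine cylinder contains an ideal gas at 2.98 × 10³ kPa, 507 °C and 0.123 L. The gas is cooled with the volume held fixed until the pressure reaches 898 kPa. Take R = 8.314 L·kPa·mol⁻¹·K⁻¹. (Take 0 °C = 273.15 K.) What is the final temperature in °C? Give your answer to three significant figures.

T₂ ≈ -38.1 °C

Convert: T₁ = 780.1 K.
Isochoric, so P/T is constant: V₂ = V₁; T₂ = T₁·(P₂/P₁) = 235.1 K.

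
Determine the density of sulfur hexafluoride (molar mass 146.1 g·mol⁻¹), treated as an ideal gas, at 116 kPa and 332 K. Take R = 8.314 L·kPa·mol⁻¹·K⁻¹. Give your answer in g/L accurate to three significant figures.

ρ = PM/(RT) = (116 × 146.1) / (8.314 × 332.0)

ρ ≈ 6.14 g/L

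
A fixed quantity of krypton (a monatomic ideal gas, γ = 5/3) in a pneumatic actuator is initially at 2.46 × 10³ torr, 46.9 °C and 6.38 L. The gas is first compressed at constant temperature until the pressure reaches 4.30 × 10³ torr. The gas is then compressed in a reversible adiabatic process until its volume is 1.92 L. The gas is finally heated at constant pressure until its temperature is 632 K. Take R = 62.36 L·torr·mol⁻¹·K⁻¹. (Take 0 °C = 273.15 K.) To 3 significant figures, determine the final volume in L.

Convert: T₁ = 320.0 K.
T constant ⇒ Boyle's law P V = const: T₂ = T₁; V₂ = V₁·(P₁/P₂) = 3.650 L.
Reversible adiabatic, γ = 5/3: T₃ = T₂·(V₂/V₃)^(γ−1) = 491.1 K; P₃ = P₂·(V₂/V₃)^γ = 1.254e+04 torr.
P constant ⇒ V ∝ T: P₄ = P₃; V₄ = V₃·(T₄/T₃) = 2.471 L.

V₄ ≈ 2.47 L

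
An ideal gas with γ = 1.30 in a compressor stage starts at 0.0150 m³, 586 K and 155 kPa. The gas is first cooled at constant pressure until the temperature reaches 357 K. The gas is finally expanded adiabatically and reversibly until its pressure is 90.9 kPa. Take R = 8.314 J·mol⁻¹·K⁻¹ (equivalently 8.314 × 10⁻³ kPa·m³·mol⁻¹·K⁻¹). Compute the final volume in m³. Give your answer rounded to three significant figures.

V₃ ≈ 0.0138 m³

Isobaric, so V/T is constant: P₂ = P₁; V₂ = V₁·(T₂/T₁) = 0.009138 m³.
Adiabatic (γ = 1.30), T V^(γ−1) and P V^γ constant: T₃ = T₂·(P₃/P₂)^((γ−1)/γ) = 315.6 K; V₃ = V₂·(P₂/P₃)^(1/γ) = 0.01378 m³.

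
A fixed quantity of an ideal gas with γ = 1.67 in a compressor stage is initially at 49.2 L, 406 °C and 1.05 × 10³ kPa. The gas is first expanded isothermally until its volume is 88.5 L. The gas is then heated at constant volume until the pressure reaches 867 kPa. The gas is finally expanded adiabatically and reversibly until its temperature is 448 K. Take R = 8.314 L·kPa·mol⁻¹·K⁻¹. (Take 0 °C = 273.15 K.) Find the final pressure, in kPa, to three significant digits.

Convert: T₁ = 679.1 K.
T constant ⇒ Boyle's law P V = const: T₂ = T₁; P₂ = P₁·(V₁/V₂) = 583.7 kPa.
V constant ⇒ P ∝ T: V₃ = V₂; T₃ = T₂·(P₃/P₂) = 1009 K.
Adiabatic (γ = 1.67), T V^(γ−1) and P V^γ constant: P₄ = P₃·(T₄/T₃)^(γ/(γ−1)) = 114.7 kPa; V₄ = V₃·(T₃/T₄)^(1/(γ−1)) = 297.2 L.

P₄ ≈ 115 kPa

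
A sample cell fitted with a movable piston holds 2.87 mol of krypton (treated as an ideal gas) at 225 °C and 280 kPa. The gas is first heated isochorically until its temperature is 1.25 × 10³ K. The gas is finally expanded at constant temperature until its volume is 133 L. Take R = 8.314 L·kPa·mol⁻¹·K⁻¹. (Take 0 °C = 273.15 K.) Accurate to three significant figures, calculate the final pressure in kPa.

P₃ ≈ 224 kPa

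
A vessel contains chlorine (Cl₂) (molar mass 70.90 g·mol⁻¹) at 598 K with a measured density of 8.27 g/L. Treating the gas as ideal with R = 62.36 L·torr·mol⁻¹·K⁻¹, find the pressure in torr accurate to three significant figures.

P ≈ 4.35e+03 torr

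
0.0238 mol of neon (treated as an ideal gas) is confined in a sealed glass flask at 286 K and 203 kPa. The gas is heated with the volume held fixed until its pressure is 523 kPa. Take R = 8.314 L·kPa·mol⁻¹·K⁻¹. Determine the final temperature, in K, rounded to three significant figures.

T₂ ≈ 737 K

From PV = nRT: V₁ = nRT₁/P₁ = 0.2788 L.
V constant ⇒ P ∝ T: V₂ = V₁; T₂ = T₁·(P₂/P₁) = 736.8 K.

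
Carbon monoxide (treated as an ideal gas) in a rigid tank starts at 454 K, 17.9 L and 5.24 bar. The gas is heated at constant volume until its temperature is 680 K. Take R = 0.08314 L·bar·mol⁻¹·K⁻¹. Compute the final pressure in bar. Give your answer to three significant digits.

P₂ ≈ 7.85 bar

V constant ⇒ P ∝ T: V₂ = V₁; P₂ = P₁·(T₂/T₁) = 7.848 bar.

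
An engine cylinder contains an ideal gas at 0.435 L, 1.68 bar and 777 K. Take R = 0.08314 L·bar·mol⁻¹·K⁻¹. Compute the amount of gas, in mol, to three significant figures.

n ≈ 0.0113 mol

PV = nRT ⇒ n = PV/(RT) = (1.68 × 0.435) / (0.08314 × 777)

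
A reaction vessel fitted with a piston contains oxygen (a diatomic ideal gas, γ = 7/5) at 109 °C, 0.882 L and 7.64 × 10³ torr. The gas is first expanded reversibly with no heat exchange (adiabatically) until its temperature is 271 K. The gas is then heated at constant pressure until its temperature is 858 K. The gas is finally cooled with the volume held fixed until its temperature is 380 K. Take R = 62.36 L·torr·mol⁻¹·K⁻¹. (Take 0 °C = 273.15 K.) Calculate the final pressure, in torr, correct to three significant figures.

Convert: T₁ = 382.1 K.
Adiabatic (γ = 7/5), T V^(γ−1) and P V^γ constant: P₂ = P₁·(T₂/T₁)^(γ/(γ−1)) = 2294 torr; V₂ = V₁·(T₁/T₂)^(1/(γ−1)) = 2.083 L.
Isobaric, so V/T is constant: P₃ = P₂; V₃ = V₂·(T₃/T₂) = 6.594 L.
V constant ⇒ P ∝ T: V₄ = V₃; P₄ = P₃·(T₄/T₃) = 1016 torr.

P₄ ≈ 1.02e+03 torr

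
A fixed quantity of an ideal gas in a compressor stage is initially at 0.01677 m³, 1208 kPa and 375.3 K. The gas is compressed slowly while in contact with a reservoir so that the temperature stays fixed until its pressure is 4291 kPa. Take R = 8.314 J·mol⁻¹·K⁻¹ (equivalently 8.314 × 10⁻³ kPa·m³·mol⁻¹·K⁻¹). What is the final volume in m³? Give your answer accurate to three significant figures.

V₂ ≈ 0.00472 m³

Isothermal, so P V is constant: T₂ = T₁; V₂ = V₁·(P₁/P₂) = 0.004721 m³.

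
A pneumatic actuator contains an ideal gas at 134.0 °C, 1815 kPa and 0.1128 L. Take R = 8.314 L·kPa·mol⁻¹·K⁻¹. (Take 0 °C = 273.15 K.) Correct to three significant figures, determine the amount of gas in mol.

n ≈ 0.0605 mol

Convert: T = 407.15 K.
PV = nRT ⇒ n = PV/(RT) = (1815 × 0.1128) / (8.314 × 407.15)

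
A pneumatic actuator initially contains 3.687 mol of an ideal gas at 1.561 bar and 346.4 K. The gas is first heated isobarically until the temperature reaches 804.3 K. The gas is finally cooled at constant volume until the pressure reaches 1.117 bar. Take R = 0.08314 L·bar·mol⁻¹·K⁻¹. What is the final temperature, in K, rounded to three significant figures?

T₃ ≈ 576 K

From PV = nRT: V₁ = nRT₁/P₁ = 68.02 L.
P constant ⇒ V ∝ T: P₂ = P₁; V₂ = V₁·(T₂/T₁) = 157.9 L.
Isochoric, so P/T is constant: V₃ = V₂; T₃ = T₂·(P₃/P₂) = 575.5 K.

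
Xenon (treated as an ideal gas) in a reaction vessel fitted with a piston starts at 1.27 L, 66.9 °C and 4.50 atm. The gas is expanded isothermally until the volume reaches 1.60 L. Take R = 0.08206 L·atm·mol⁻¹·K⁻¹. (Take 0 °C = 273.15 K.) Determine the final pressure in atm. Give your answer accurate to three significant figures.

Convert: T₁ = 340.0 K.
T constant ⇒ Boyle's law P V = const: T₂ = T₁; P₂ = P₁·(V₁/V₂) = 3.572 atm.

P₂ ≈ 3.57 atm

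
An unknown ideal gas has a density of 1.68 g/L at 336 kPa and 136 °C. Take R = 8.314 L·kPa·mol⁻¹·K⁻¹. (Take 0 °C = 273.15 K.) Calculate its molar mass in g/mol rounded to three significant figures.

M ≈ 17.0 g/mol

ρ = PM/(RT) ⇒ M = ρRT/P = (1.68 × 8.314 × 409.1) / 336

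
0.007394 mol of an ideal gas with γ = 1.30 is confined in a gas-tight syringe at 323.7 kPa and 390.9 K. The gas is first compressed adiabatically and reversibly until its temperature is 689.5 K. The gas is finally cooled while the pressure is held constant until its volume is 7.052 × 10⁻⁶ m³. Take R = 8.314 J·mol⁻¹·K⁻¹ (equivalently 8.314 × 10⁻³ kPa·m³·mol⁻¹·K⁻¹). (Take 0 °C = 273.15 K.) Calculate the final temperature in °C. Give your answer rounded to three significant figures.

T₃ ≈ 161 °C

From PV = nRT: V₁ = nRT₁/P₁ = 7.424e-05 m³.
Adiabatic (γ = 1.30), T V^(γ−1) and P V^γ constant: P₂ = P₁·(T₂/T₁)^(γ/(γ−1)) = 3786 kPa; V₂ = V₁·(T₁/T₂)^(1/(γ−1)) = 1.120e-05 m³.
Isobaric, so V/T is constant: P₃ = P₂; T₃ = T₂·(V₃/V₂) = 434.3 K.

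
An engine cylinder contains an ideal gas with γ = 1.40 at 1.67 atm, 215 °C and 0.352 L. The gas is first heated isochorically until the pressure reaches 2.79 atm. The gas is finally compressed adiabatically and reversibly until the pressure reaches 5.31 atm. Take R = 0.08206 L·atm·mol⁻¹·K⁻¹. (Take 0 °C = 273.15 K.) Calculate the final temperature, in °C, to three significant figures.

T₃ ≈ 707 °C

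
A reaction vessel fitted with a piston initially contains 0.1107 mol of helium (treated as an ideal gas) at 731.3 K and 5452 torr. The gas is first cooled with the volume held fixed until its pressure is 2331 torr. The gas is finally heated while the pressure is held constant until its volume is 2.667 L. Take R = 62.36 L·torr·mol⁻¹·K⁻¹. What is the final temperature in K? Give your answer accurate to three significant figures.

T₃ ≈ 901 K

From PV = nRT: V₁ = nRT₁/P₁ = 0.9260 L.
V constant ⇒ P ∝ T: V₂ = V₁; T₂ = T₁·(P₂/P₁) = 312.7 K.
P constant ⇒ V ∝ T: P₃ = P₂; T₃ = T₂·(V₃/V₂) = 900.6 K.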